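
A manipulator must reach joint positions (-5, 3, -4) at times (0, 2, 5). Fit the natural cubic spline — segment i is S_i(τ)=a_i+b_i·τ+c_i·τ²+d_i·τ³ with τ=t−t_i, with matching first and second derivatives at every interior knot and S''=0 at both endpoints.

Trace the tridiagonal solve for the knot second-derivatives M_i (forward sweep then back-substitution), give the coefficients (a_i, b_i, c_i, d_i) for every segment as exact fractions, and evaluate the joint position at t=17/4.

  seg 0: a=-5 b=79/15 c=0 d=-19/60
  seg 1: a=3 b=22/15 c=-19/10 d=19/90
S(17/4) = -117/128

Δ: Δ0=4, Δ1=-7/3
row 1: diag=10, rhs=-38; c'=3/10, d'=-19/5
back: M1=-19/5
M: M0=0, M1=-19/5, M2=0
seg 0: a=-5, c=M0/2=0, d=(M1−M0)/(6·2)=-19/60, b=Δ0−h0·(2M0+M1)/6=79/15
seg 1: a=3, c=M1/2=-19/10, d=(M2−M1)/(6·3)=19/90, b=Δ1−h1·(2M1+M2)/6=22/15
t_q=17/4 → seg 1, τ=9/4; S=3+22/15·τ+-19/10·τ²+19/90·τ³=-117/128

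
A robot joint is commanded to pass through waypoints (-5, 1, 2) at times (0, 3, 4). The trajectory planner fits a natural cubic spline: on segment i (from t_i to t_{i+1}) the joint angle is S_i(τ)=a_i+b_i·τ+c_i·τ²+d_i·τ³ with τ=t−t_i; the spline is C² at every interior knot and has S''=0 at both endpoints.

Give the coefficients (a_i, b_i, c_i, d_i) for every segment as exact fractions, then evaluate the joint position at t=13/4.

Δ: Δ0=2, Δ1=1
row 1: diag=8, rhs=-6; c'=1/8, d'=-3/4
back: M1=-3/4
M: M0=0, M1=-3/4, M2=0
seg 0: a=-5, c=M0/2=0, d=(M1−M0)/(6·3)=-1/24, b=Δ0−h0·(2M0+M1)/6=19/8
seg 1: a=1, c=M1/2=-3/8, d=(M2−M1)/(6·1)=1/8, b=Δ1−h1·(2M1+M2)/6=5/4
t_q=13/4 → seg 1, τ=1/4; S=1+5/4·τ+-3/8·τ²+1/8·τ³=661/512

  seg 0: a=-5 b=19/8 c=0 d=-1/24
  seg 1: a=1 b=5/4 c=-3/8 d=1/8
S(13/4) = 661/512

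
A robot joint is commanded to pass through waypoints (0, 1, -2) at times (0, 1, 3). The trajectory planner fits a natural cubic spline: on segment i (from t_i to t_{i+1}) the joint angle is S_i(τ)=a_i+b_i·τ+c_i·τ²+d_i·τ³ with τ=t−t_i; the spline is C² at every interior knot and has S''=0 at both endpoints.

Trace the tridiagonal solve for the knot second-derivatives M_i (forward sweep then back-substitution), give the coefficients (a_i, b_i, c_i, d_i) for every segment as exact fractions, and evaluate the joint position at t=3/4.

  seg 0: a=0 b=17/12 c=0 d=-5/12
  seg 1: a=1 b=1/6 c=-5/4 d=5/24
S(3/4) = 227/256

Δ: Δ0=1, Δ1=-3/2
row 1: diag=6, rhs=-15; c'=1/3, d'=-5/2
back: M1=-5/2
M: M0=0, M1=-5/2, M2=0
seg 0: a=0, c=M0/2=0, d=(M1−M0)/(6·1)=-5/12, b=Δ0−h0·(2M0+M1)/6=17/12
seg 1: a=1, c=M1/2=-5/4, d=(M2−M1)/(6·2)=5/24, b=Δ1−h1·(2M1+M2)/6=1/6
t_q=3/4 → seg 0, τ=3/4; S=0+17/12·τ+0·τ²+-5/12·τ³=227/256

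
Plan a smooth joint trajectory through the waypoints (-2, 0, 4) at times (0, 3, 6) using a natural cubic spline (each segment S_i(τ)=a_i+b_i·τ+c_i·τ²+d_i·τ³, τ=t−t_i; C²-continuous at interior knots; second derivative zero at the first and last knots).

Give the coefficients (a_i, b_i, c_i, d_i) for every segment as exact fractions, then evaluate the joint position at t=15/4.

Δ: Δ0=2/3, Δ1=4/3
row 1: diag=12, rhs=4; c'=1/4, d'=1/3
back: M1=1/3
M: M0=0, M1=1/3, M2=0
seg 0: a=-2, c=M0/2=0, d=(M1−M0)/(6·3)=1/54, b=Δ0−h0·(2M0+M1)/6=1/2
seg 1: a=0, c=M1/2=1/6, d=(M2−M1)/(6·3)=-1/54, b=Δ1−h1·(2M1+M2)/6=1
t_q=15/4 → seg 1, τ=3/4; S=0+1·τ+1/6·τ²+-1/54·τ³=107/128

  seg 0: a=-2 b=1/2 c=0 d=1/54
  seg 1: a=0 b=1 c=1/6 d=-1/54
S(15/4) = 107/128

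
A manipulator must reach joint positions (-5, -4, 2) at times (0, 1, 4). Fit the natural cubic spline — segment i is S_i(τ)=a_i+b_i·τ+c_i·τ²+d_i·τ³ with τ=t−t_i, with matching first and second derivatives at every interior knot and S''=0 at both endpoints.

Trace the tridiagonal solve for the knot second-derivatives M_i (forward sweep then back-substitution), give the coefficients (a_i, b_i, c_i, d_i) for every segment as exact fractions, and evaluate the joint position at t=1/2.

Δ: Δ0=1, Δ1=2
row 1: diag=8, rhs=6; c'=3/8, d'=3/4
back: M1=3/4
M: M0=0, M1=3/4, M2=0
seg 0: a=-5, c=M0/2=0, d=(M1−M0)/(6·1)=1/8, b=Δ0−h0·(2M0+M1)/6=7/8
seg 1: a=-4, c=M1/2=3/8, d=(M2−M1)/(6·3)=-1/24, b=Δ1−h1·(2M1+M2)/6=5/4
t_q=1/2 → seg 0, τ=1/2; S=-5+7/8·τ+0·τ²+1/8·τ³=-291/64

  seg 0: a=-5 b=7/8 c=0 d=1/8
  seg 1: a=-4 b=5/4 c=3/8 d=-1/24
S(1/2) = -291/64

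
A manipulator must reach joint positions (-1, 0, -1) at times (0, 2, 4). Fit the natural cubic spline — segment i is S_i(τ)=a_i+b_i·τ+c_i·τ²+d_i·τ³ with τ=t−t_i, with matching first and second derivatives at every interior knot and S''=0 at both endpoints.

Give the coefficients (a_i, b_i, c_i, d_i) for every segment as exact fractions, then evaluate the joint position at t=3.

Δ: Δ0=1/2, Δ1=-1/2
row 1: diag=8, rhs=-6; c'=1/4, d'=-3/4
back: M1=-3/4
M: M0=0, M1=-3/4, M2=0
seg 0: a=-1, c=M0/2=0, d=(M1−M0)/(6·2)=-1/16, b=Δ0−h0·(2M0+M1)/6=3/4
seg 1: a=0, c=M1/2=-3/8, d=(M2−M1)/(6·2)=1/16, b=Δ1−h1·(2M1+M2)/6=0
t_q=3 → seg 1, τ=1; S=0+0·τ+-3/8·τ²+1/16·τ³=-5/16

  seg 0: a=-1 b=3/4 c=0 d=-1/16
  seg 1: a=0 b=0 c=-3/8 d=1/16
S(3) = -5/16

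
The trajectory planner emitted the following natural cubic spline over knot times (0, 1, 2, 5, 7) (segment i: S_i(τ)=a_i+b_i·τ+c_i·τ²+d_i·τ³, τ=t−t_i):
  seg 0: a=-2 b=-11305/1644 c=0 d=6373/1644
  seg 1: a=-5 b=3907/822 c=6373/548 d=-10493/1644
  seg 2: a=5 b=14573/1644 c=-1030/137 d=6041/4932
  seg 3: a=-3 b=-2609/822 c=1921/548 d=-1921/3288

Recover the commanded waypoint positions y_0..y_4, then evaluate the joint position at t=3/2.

y_0 = S_0(0) = a_0 = -2
y_1 = S_1(0) = a_1 = -5
y_2 = S_2(0) = a_2 = 5
y_3 = S_3(0) = a_3 = -3
y_4 = S_3(2) = 0
t_q=3/2 is in segment 1 (τ=1/2); S_1(τ)=-2253/4384

y_0=-2 y_1=-5 y_2=5 y_3=-3 y_4=0
S(3/2) = -2253/4384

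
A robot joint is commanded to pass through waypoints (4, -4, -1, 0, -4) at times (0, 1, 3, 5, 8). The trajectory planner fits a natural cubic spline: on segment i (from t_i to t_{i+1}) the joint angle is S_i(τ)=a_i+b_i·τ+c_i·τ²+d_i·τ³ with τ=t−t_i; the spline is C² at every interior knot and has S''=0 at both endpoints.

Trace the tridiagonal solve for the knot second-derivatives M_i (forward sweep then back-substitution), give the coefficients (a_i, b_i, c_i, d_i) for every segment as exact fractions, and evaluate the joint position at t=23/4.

Δ: Δ0=-8, Δ1=3/2, Δ2=1/2, Δ3=-4/3
row 1: diag=6, rhs=57; c'=1/3, d'=19/2
row 2: denom=8−2·1/3=22/3; d'=(-6−2·19/2)/(22/3)=-75/22
row 3: denom=10−2·3/11=104/11; d'=(-11−2·-75/22)/(104/11)=-23/52
back: M3=-23/52
back: M2=-75/22−3/11·-23/52=-171/52
back: M1=19/2−1/3·-171/52=551/52
M: M0=0, M1=551/52, M2=-171/52, M3=-23/52, M4=0
seg 0: a=4, c=M0/2=0, d=(M1−M0)/(6·1)=551/312, b=Δ0−h0·(2M0+M1)/6=-3047/312
seg 1: a=-4, c=M1/2=551/104, d=(M2−M1)/(6·2)=-361/312, b=Δ1−h1·(2M1+M2)/6=-697/156
seg 2: a=-1, c=M2/2=-171/104, d=(M3−M2)/(6·2)=37/156, b=Δ2−h2·(2M2+M3)/6=443/156
seg 3: a=0, c=M3/2=-23/104, d=(M4−M3)/(6·3)=23/936, b=Δ3−h3·(2M3+M4)/6=-139/156
t_q=23/4 → seg 3, τ=3/4; S=0+-139/156·τ+-23/104·τ²+23/936·τ³=-5207/6656

  seg 0: a=4 b=-3047/312 c=0 d=551/312
  seg 1: a=-4 b=-697/156 c=551/104 d=-361/312
  seg 2: a=-1 b=443/156 c=-171/104 d=37/156
  seg 3: a=0 b=-139/156 c=-23/104 d=23/936
S(23/4) = -5207/6656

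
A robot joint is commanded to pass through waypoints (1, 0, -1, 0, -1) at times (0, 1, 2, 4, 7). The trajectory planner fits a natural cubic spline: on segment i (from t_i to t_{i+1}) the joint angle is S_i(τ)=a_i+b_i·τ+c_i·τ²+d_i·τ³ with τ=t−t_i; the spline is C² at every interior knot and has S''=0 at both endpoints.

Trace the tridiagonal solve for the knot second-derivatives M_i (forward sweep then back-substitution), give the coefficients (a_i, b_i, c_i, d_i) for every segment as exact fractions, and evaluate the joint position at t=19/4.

  seg 0: a=1 b=-296/321 c=0 d=-25/321
  seg 1: a=0 b=-371/321 c=-25/107 d=125/321
  seg 2: a=-1 b=-146/321 c=100/107 d=-587/2568
  seg 3: a=0 b=347/642 c=-187/428 d=187/3852
S(19/4) = 4933/27392

Δ: Δ0=-1, Δ1=-1, Δ2=1/2, Δ3=-1/3
row 1: diag=4, rhs=0; c'=1/4, d'=0
row 2: denom=6−1·1/4=23/4; d'=(9−1·0)/(23/4)=36/23
row 3: denom=10−2·8/23=214/23; d'=(-5−2·36/23)/(214/23)=-187/214
back: M3=-187/214
back: M2=36/23−8/23·-187/214=200/107
back: M1=0−1/4·200/107=-50/107
M: M0=0, M1=-50/107, M2=200/107, M3=-187/214, M4=0
seg 0: a=1, c=M0/2=0, d=(M1−M0)/(6·1)=-25/321, b=Δ0−h0·(2M0+M1)/6=-296/321
seg 1: a=0, c=M1/2=-25/107, d=(M2−M1)/(6·1)=125/321, b=Δ1−h1·(2M1+M2)/6=-371/321
seg 2: a=-1, c=M2/2=100/107, d=(M3−M2)/(6·2)=-587/2568, b=Δ2−h2·(2M2+M3)/6=-146/321
seg 3: a=0, c=M3/2=-187/428, d=(M4−M3)/(6·3)=187/3852, b=Δ3−h3·(2M3+M4)/6=347/642
t_q=19/4 → seg 3, τ=3/4; S=0+347/642·τ+-187/428·τ²+187/3852·τ³=4933/27392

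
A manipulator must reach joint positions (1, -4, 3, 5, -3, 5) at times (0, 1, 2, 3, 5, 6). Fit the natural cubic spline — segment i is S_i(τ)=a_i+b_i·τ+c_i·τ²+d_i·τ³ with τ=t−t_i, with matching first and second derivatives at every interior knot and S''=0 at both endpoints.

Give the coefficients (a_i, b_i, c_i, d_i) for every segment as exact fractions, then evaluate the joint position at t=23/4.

Δ: Δ0=-5, Δ1=7, Δ2=2, Δ3=-4, Δ4=8
row 1: diag=4, rhs=72; c'=1/4, d'=18
row 2: denom=4−1·1/4=15/4; d'=(-30−1·18)/(15/4)=-64/5
row 3: denom=6−1·4/15=86/15; d'=(-36−1·-64/5)/(86/15)=-174/43
row 4: denom=6−2·15/43=228/43; d'=(72−2·-174/43)/(228/43)=287/19
back: M4=287/19
back: M3=-174/43−15/43·287/19=-177/19
back: M2=-64/5−4/15·-177/19=-196/19
back: M1=18−1/4·-196/19=391/19
M: M0=0, M1=391/19, M2=-196/19, M3=-177/19, M4=287/19, M5=0
seg 0: a=1, c=M0/2=0, d=(M1−M0)/(6·1)=391/114, b=Δ0−h0·(2M0+M1)/6=-961/114
seg 1: a=-4, c=M1/2=391/38, d=(M2−M1)/(6·1)=-587/114, b=Δ1−h1·(2M1+M2)/6=106/57
seg 2: a=3, c=M2/2=-98/19, d=(M3−M2)/(6·1)=1/6, b=Δ2−h2·(2M2+M3)/6=797/114
seg 3: a=5, c=M3/2=-177/38, d=(M4−M3)/(6·2)=116/57, b=Δ3−h3·(2M3+M4)/6=-161/57
seg 4: a=-3, c=M4/2=287/38, d=(M5−M4)/(6·1)=-287/114, b=Δ4−h4·(2M4+M5)/6=169/57
t_q=23/4 → seg 4, τ=3/4; S=-3+169/57·τ+287/38·τ²+-287/114·τ³=5861/2432

  seg 0: a=1 b=-961/114 c=0 d=391/114
  seg 1: a=-4 b=106/57 c=391/38 d=-587/114
  seg 2: a=3 b=797/114 c=-98/19 d=1/6
  seg 3: a=5 b=-161/57 c=-177/38 d=116/57
  seg 4: a=-3 b=169/57 c=287/38 d=-287/114
S(23/4) = 5861/2432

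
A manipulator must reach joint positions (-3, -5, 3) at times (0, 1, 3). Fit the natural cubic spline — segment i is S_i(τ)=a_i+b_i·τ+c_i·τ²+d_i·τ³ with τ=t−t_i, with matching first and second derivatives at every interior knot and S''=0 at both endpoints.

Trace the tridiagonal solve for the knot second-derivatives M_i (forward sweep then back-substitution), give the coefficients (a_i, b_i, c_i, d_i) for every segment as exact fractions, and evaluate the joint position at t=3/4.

  seg 0: a=-3 b=-3 c=0 d=1
  seg 1: a=-5 b=0 c=3 d=-1/2
S(3/4) = -309/64

Δ: Δ0=-2, Δ1=4
row 1: diag=6, rhs=36; c'=1/3, d'=6
back: M1=6
M: M0=0, M1=6, M2=0
seg 0: a=-3, c=M0/2=0, d=(M1−M0)/(6·1)=1, b=Δ0−h0·(2M0+M1)/6=-3
seg 1: a=-5, c=M1/2=3, d=(M2−M1)/(6·2)=-1/2, b=Δ1−h1·(2M1+M2)/6=0
t_q=3/4 → seg 0, τ=3/4; S=-3+-3·τ+0·τ²+1·τ³=-309/64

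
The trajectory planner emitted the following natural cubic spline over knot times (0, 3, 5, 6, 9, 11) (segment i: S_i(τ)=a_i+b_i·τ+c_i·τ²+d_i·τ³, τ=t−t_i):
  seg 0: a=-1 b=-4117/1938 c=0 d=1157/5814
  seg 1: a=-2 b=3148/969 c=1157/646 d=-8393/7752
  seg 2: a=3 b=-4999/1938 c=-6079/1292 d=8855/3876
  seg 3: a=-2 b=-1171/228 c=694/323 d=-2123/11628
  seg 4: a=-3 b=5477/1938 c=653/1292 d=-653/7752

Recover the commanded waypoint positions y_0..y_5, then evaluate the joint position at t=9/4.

y_0=-1 y_1=-2 y_2=3 y_3=-2 y_4=-3 y_5=4
S(9/4) = -145243/41344

y_0 = S_0(0) = a_0 = -1
y_1 = S_1(0) = a_1 = -2
y_2 = S_2(0) = a_2 = 3
y_3 = S_3(0) = a_3 = -2
y_4 = S_4(0) = a_4 = -3
y_5 = S_4(2) = 4
t_q=9/4 is in segment 0 (τ=9/4); S_0(τ)=-145243/41344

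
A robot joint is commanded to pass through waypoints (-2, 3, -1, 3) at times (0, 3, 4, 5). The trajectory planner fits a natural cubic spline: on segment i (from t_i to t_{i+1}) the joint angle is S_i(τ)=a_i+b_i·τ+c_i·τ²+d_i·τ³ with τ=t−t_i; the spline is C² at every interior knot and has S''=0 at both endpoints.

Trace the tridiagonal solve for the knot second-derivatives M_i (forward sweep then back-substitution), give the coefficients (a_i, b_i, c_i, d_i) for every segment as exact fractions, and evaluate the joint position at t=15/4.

  seg 0: a=-2 b=431/93 c=0 d=-92/279
  seg 1: a=3 b=-397/93 c=-92/31 d=301/93
  seg 2: a=-1 b=-46/93 c=209/31 d=-209/93
S(15/4) = -1003/1984

Δ: Δ0=5/3, Δ1=-4, Δ2=4
row 1: diag=8, rhs=-34; c'=1/8, d'=-17/4
row 2: denom=4−1·1/8=31/8; d'=(48−1·-17/4)/(31/8)=418/31
back: M2=418/31
back: M1=-17/4−1/8·418/31=-184/31
M: M0=0, M1=-184/31, M2=418/31, M3=0
seg 0: a=-2, c=M0/2=0, d=(M1−M0)/(6·3)=-92/279, b=Δ0−h0·(2M0+M1)/6=431/93
seg 1: a=3, c=M1/2=-92/31, d=(M2−M1)/(6·1)=301/93, b=Δ1−h1·(2M1+M2)/6=-397/93
seg 2: a=-1, c=M2/2=209/31, d=(M3−M2)/(6·1)=-209/93, b=Δ2−h2·(2M2+M3)/6=-46/93
t_q=15/4 → seg 1, τ=3/4; S=3+-397/93·τ+-92/31·τ²+301/93·τ³=-1003/1984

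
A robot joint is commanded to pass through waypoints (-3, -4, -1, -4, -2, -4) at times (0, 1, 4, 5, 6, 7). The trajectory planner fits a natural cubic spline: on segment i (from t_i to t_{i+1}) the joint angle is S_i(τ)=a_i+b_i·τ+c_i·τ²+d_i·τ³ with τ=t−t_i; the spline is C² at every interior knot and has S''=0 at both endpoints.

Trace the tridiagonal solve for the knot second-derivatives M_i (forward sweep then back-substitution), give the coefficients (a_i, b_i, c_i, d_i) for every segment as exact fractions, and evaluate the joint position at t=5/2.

  seg 0: a=-3 b=-1277/793 c=0 d=484/793
  seg 1: a=-4 b=175/793 c=1452/793 d=-1246/2379
  seg 2: a=-1 b=-179/61 c=-2286/793 d=2234/793
  seg 3: a=-4 b=-197/793 c=4416/793 d=-2633/793
  seg 4: a=-2 b=736/793 c=-3483/793 d=1161/793
S(5/2) = -4177/3172

Δ: Δ0=-1, Δ1=1, Δ2=-3, Δ3=2, Δ4=-2
row 1: diag=8, rhs=12; c'=3/8, d'=3/2
row 2: denom=8−3·3/8=55/8; d'=(-24−3·3/2)/(55/8)=-228/55
row 3: denom=4−1·8/55=212/55; d'=(30−1·-228/55)/(212/55)=939/106
row 4: denom=4−1·55/212=793/212; d'=(-24−1·939/106)/(793/212)=-6966/793
back: M4=-6966/793
back: M3=939/106−55/212·-6966/793=8832/793
back: M2=-228/55−8/55·8832/793=-4572/793
back: M1=3/2−3/8·-4572/793=2904/793
M: M0=0, M1=2904/793, M2=-4572/793, M3=8832/793, M4=-6966/793, M5=0
seg 0: a=-3, c=M0/2=0, d=(M1−M0)/(6·1)=484/793, b=Δ0−h0·(2M0+M1)/6=-1277/793
seg 1: a=-4, c=M1/2=1452/793, d=(M2−M1)/(6·3)=-1246/2379, b=Δ1−h1·(2M1+M2)/6=175/793
seg 2: a=-1, c=M2/2=-2286/793, d=(M3−M2)/(6·1)=2234/793, b=Δ2−h2·(2M2+M3)/6=-179/61
seg 3: a=-4, c=M3/2=4416/793, d=(M4−M3)/(6·1)=-2633/793, b=Δ3−h3·(2M3+M4)/6=-197/793
seg 4: a=-2, c=M4/2=-3483/793, d=(M5−M4)/(6·1)=1161/793, b=Δ4−h4·(2M4+M5)/6=736/793
t_q=5/2 → seg 1, τ=3/2; S=-4+175/793·τ+1452/793·τ²+-1246/2379·τ³=-4177/3172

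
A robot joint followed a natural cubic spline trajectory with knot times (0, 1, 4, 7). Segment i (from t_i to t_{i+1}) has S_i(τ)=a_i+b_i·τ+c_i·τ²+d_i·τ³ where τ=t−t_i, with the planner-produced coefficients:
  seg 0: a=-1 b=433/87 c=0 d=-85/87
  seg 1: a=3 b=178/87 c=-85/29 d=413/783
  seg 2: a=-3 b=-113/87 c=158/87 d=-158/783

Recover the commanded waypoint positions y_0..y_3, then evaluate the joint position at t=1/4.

y_0 = S_0(0) = a_0 = -1
y_1 = S_1(0) = a_1 = 3
y_2 = S_2(0) = a_2 = -3
y_3 = S_2(3) = 4
t_q=1/4 is in segment 0 (τ=1/4); S_0(τ)=425/1856

y_0=-1 y_1=3 y_2=-3 y_3=4
S(1/4) = 425/1856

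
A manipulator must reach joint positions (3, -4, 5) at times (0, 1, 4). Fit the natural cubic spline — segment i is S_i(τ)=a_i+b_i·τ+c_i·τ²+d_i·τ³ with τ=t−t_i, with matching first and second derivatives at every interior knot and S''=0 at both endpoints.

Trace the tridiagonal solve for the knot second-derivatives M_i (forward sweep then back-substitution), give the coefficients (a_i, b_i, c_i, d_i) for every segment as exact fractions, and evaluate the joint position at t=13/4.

Δ: Δ0=-7, Δ1=3
row 1: diag=8, rhs=60; c'=3/8, d'=15/2
back: M1=15/2
M: M0=0, M1=15/2, M2=0
seg 0: a=3, c=M0/2=0, d=(M1−M0)/(6·1)=5/4, b=Δ0−h0·(2M0+M1)/6=-33/4
seg 1: a=-4, c=M1/2=15/4, d=(M2−M1)/(6·3)=-5/12, b=Δ1−h1·(2M1+M2)/6=-9/2
t_q=13/4 → seg 1, τ=9/4; S=-4+-9/2·τ+15/4·τ²+-5/12·τ³=29/256

  seg 0: a=3 b=-33/4 c=0 d=5/4
  seg 1: a=-4 b=-9/2 c=15/4 d=-5/12
S(13/4) = 29/256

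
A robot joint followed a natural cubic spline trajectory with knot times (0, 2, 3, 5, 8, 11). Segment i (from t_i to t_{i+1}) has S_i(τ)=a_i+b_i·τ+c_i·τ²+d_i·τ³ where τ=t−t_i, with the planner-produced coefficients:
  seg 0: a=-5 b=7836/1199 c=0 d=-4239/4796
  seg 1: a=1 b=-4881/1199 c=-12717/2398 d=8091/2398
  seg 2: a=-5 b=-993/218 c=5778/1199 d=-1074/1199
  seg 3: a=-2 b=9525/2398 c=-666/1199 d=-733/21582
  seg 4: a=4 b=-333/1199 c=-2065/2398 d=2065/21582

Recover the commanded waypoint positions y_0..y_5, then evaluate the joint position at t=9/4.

y_0 = S_0(0) = a_0 = -5
y_1 = S_1(0) = a_1 = 1
y_2 = S_2(0) = a_2 = -5
y_3 = S_3(0) = a_3 = -2
y_4 = S_4(0) = a_4 = 4
y_5 = S_4(3) = -2
t_q=9/4 is in segment 1 (τ=1/4); S_1(τ)=-45497/153472

y_0=-5 y_1=1 y_2=-5 y_3=-2 y_4=4 y_5=-2
S(9/4) = -45497/153472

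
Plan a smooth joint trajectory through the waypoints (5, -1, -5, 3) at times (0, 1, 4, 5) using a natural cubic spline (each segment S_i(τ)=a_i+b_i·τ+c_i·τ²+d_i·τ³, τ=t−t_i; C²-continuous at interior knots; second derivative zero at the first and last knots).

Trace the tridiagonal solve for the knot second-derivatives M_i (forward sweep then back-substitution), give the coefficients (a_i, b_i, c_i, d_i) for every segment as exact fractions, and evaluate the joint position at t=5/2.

  seg 0: a=5 b=-1018/165 c=0 d=28/165
  seg 1: a=-1 b=-934/165 c=28/55 d=14/45
  seg 2: a=-5 b=956/165 c=182/55 d=-182/165
S(5/2) = -321/44

Δ: Δ0=-6, Δ1=-4/3, Δ2=8
row 1: diag=8, rhs=28; c'=3/8, d'=7/2
row 2: denom=8−3·3/8=55/8; d'=(56−3·7/2)/(55/8)=364/55
back: M2=364/55
back: M1=7/2−3/8·364/55=56/55
M: M0=0, M1=56/55, M2=364/55, M3=0
seg 0: a=5, c=M0/2=0, d=(M1−M0)/(6·1)=28/165, b=Δ0−h0·(2M0+M1)/6=-1018/165
seg 1: a=-1, c=M1/2=28/55, d=(M2−M1)/(6·3)=14/45, b=Δ1−h1·(2M1+M2)/6=-934/165
seg 2: a=-5, c=M2/2=182/55, d=(M3−M2)/(6·1)=-182/165, b=Δ2−h2·(2M2+M3)/6=956/165
t_q=5/2 → seg 1, τ=3/2; S=-1+-934/165·τ+28/55·τ²+14/45·τ³=-321/44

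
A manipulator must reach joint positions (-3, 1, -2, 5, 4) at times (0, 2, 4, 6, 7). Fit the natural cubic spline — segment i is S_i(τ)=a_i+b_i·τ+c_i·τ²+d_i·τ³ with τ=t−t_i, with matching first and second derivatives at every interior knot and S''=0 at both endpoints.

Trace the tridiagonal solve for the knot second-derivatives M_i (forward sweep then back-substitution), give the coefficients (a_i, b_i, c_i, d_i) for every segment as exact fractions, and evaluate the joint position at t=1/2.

Δ: Δ0=2, Δ1=-3/2, Δ2=7/2, Δ3=-1
row 1: diag=8, rhs=-21; c'=1/4, d'=-21/8
row 2: denom=8−2·1/4=15/2; d'=(30−2·-21/8)/(15/2)=47/10
row 3: denom=6−2·4/15=82/15; d'=(-27−2·47/10)/(82/15)=-273/41
back: M3=-273/41
back: M2=47/10−4/15·-273/41=531/82
back: M1=-21/8−1/4·531/82=-174/41
M: M0=0, M1=-174/41, M2=531/82, M3=-273/41, M4=0
seg 0: a=-3, c=M0/2=0, d=(M1−M0)/(6·2)=-29/82, b=Δ0−h0·(2M0+M1)/6=140/41
seg 1: a=1, c=M1/2=-87/41, d=(M2−M1)/(6·2)=293/328, b=Δ1−h1·(2M1+M2)/6=-34/41
seg 2: a=-2, c=M2/2=531/164, d=(M3−M2)/(6·2)=-359/328, b=Δ2−h2·(2M2+M3)/6=115/82
seg 3: a=5, c=M3/2=-273/82, d=(M4−M3)/(6·1)=91/82, b=Δ3−h3·(2M3+M4)/6=50/41
t_q=1/2 → seg 0, τ=1/2; S=-3+140/41·τ+0·τ²+-29/82·τ³=-877/656

  seg 0: a=-3 b=140/41 c=0 d=-29/82
  seg 1: a=1 b=-34/41 c=-87/41 d=293/328
  seg 2: a=-2 b=115/82 c=531/164 d=-359/328
  seg 3: a=5 b=50/41 c=-273/82 d=91/82
S(1/2) = -877/656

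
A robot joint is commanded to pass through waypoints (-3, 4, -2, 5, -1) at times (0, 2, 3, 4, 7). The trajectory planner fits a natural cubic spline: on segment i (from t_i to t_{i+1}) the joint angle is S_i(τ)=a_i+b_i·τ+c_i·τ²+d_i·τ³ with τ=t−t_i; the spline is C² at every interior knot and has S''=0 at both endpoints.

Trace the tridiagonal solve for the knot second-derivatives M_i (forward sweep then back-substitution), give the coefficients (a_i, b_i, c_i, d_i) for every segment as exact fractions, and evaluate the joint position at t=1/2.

  seg 0: a=-3 b=719/89 c=0 d=-815/712
  seg 1: a=4 b=-1007/178 c=-2445/356 d=2323/356
  seg 2: a=-2 b=65/356 c=1131/89 d=-2097/356
  seg 3: a=5 b=1411/178 c=-1767/356 d=589/1068
S(1/2) = 5105/5696

Δ: Δ0=7/2, Δ1=-6, Δ2=7, Δ3=-2
row 1: diag=6, rhs=-57; c'=1/6, d'=-19/2
row 2: denom=4−1·1/6=23/6; d'=(78−1·-19/2)/(23/6)=525/23
row 3: denom=8−1·6/23=178/23; d'=(-54−1·525/23)/(178/23)=-1767/178
back: M3=-1767/178
back: M2=525/23−6/23·-1767/178=2262/89
back: M1=-19/2−1/6·2262/89=-2445/178
M: M0=0, M1=-2445/178, M2=2262/89, M3=-1767/178, M4=0
seg 0: a=-3, c=M0/2=0, d=(M1−M0)/(6·2)=-815/712, b=Δ0−h0·(2M0+M1)/6=719/89
seg 1: a=4, c=M1/2=-2445/356, d=(M2−M1)/(6·1)=2323/356, b=Δ1−h1·(2M1+M2)/6=-1007/178
seg 2: a=-2, c=M2/2=1131/89, d=(M3−M2)/(6·1)=-2097/356, b=Δ2−h2·(2M2+M3)/6=65/356
seg 3: a=5, c=M3/2=-1767/356, d=(M4−M3)/(6·3)=589/1068, b=Δ3−h3·(2M3+M4)/6=1411/178
t_q=1/2 → seg 0, τ=1/2; S=-3+719/89·τ+0·τ²+-815/712·τ³=5105/5696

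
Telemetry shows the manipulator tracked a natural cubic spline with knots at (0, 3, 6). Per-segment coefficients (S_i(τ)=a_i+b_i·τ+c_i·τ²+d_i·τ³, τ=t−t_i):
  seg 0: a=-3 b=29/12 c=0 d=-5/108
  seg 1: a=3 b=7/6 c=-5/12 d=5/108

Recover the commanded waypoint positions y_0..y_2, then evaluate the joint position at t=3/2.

y_0 = S_0(0) = a_0 = -3
y_1 = S_1(0) = a_1 = 3
y_2 = S_1(3) = 4
t_q=3/2 is in segment 0 (τ=3/2); S_0(τ)=15/32

y_0=-3 y_1=3 y_2=4
S(3/2) = 15/32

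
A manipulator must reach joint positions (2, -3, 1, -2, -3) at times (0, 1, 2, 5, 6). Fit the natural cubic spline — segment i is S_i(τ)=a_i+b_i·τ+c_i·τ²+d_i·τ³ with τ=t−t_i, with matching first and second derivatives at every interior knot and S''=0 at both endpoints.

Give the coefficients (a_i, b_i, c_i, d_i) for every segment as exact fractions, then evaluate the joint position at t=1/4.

  seg 0: a=2 b=-1595/212 c=0 d=535/212
  seg 1: a=-3 b=5/106 c=1605/212 d=-767/212
  seg 2: a=1 b=919/212 c=-174/53 d=319/636
  seg 3: a=-2 b=-193/106 c=261/212 d=-87/212
S(1/4) = 2151/13568

Δ: Δ0=-5, Δ1=4, Δ2=-1, Δ3=-1
row 1: diag=4, rhs=54; c'=1/4, d'=27/2
row 2: denom=8−1·1/4=31/4; d'=(-30−1·27/2)/(31/4)=-174/31
row 3: denom=8−3·12/31=212/31; d'=(0−3·-174/31)/(212/31)=261/106
back: M3=261/106
back: M2=-174/31−12/31·261/106=-348/53
back: M1=27/2−1/4·-348/53=1605/106
M: M0=0, M1=1605/106, M2=-348/53, M3=261/106, M4=0
seg 0: a=2, c=M0/2=0, d=(M1−M0)/(6·1)=535/212, b=Δ0−h0·(2M0+M1)/6=-1595/212
seg 1: a=-3, c=M1/2=1605/212, d=(M2−M1)/(6·1)=-767/212, b=Δ1−h1·(2M1+M2)/6=5/106
seg 2: a=1, c=M2/2=-174/53, d=(M3−M2)/(6·3)=319/636, b=Δ2−h2·(2M2+M3)/6=919/212
seg 3: a=-2, c=M3/2=261/212, d=(M4−M3)/(6·1)=-87/212, b=Δ3−h3·(2M3+M4)/6=-193/106
t_q=1/4 → seg 0, τ=1/4; S=2+-1595/212·τ+0·τ²+535/212·τ³=2151/13568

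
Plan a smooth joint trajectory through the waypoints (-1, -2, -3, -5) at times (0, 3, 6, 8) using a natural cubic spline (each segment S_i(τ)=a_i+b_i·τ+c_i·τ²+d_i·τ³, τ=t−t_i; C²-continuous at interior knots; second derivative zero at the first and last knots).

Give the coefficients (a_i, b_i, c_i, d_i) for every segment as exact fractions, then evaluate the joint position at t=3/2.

Δ: Δ0=-1/3, Δ1=-1/3, Δ2=-1
row 1: diag=12, rhs=0; c'=1/4, d'=0
row 2: denom=10−3·1/4=37/4; d'=(-4−3·0)/(37/4)=-16/37
back: M2=-16/37
back: M1=0−1/4·-16/37=4/37
M: M0=0, M1=4/37, M2=-16/37, M3=0
seg 0: a=-1, c=M0/2=0, d=(M1−M0)/(6·3)=2/333, b=Δ0−h0·(2M0+M1)/6=-43/111
seg 1: a=-2, c=M1/2=2/37, d=(M2−M1)/(6·3)=-10/333, b=Δ1−h1·(2M1+M2)/6=-25/111
seg 2: a=-3, c=M2/2=-8/37, d=(M3−M2)/(6·2)=4/111, b=Δ2−h2·(2M2+M3)/6=-79/111
t_q=3/2 → seg 0, τ=3/2; S=-1+-43/111·τ+0·τ²+2/333·τ³=-231/148

  seg 0: a=-1 b=-43/111 c=0 d=2/333
  seg 1: a=-2 b=-25/111 c=2/37 d=-10/333
  seg 2: a=-3 b=-79/111 c=-8/37 d=4/111
S(3/2) = -231/148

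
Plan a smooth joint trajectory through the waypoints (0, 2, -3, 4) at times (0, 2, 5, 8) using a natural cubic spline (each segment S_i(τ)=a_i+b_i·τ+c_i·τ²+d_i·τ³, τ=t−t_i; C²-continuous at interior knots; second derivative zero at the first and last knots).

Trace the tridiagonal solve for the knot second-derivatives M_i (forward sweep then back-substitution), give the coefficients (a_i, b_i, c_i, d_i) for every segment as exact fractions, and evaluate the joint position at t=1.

  seg 0: a=0 b=199/111 c=0 d=-22/111
  seg 1: a=2 b=-65/111 c=-44/37 d=92/333
  seg 2: a=-3 b=-29/111 c=48/37 d=-16/111
S(1) = 59/37

Δ: Δ0=1, Δ1=-5/3, Δ2=7/3
row 1: diag=10, rhs=-16; c'=3/10, d'=-8/5
row 2: denom=12−3·3/10=111/10; d'=(24−3·-8/5)/(111/10)=96/37
back: M2=96/37
back: M1=-8/5−3/10·96/37=-88/37
M: M0=0, M1=-88/37, M2=96/37, M3=0
seg 0: a=0, c=M0/2=0, d=(M1−M0)/(6·2)=-22/111, b=Δ0−h0·(2M0+M1)/6=199/111
seg 1: a=2, c=M1/2=-44/37, d=(M2−M1)/(6·3)=92/333, b=Δ1−h1·(2M1+M2)/6=-65/111
seg 2: a=-3, c=M2/2=48/37, d=(M3−M2)/(6·3)=-16/111, b=Δ2−h2·(2M2+M3)/6=-29/111
t_q=1 → seg 0, τ=1; S=0+199/111·τ+0·τ²+-22/111·τ³=59/37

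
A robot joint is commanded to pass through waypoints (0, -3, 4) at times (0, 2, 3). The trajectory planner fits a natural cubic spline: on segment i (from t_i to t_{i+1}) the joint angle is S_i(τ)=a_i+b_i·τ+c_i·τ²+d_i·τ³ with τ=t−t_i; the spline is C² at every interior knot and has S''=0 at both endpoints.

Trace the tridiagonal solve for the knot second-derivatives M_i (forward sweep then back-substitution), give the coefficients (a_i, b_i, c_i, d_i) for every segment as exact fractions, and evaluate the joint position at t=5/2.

  seg 0: a=0 b=-13/3 c=0 d=17/24
  seg 1: a=-3 b=25/6 c=17/4 d=-17/12
S(5/2) = -1/32

Δ: Δ0=-3/2, Δ1=7
row 1: diag=6, rhs=51; c'=1/6, d'=17/2
back: M1=17/2
M: M0=0, M1=17/2, M2=0
seg 0: a=0, c=M0/2=0, d=(M1−M0)/(6·2)=17/24, b=Δ0−h0·(2M0+M1)/6=-13/3
seg 1: a=-3, c=M1/2=17/4, d=(M2−M1)/(6·1)=-17/12, b=Δ1−h1·(2M1+M2)/6=25/6
t_q=5/2 → seg 1, τ=1/2; S=-3+25/6·τ+17/4·τ²+-17/12·τ³=-1/32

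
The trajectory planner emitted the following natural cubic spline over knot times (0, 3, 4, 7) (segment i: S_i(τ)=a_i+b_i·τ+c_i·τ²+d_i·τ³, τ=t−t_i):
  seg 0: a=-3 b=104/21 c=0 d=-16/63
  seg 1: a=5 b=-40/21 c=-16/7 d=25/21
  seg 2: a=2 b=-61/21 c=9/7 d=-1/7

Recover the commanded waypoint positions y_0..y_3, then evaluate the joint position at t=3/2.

y_0 = S_0(0) = a_0 = -3
y_1 = S_1(0) = a_1 = 5
y_2 = S_2(0) = a_2 = 2
y_3 = S_2(3) = 1
t_q=3/2 is in segment 0 (τ=3/2); S_0(τ)=25/7

y_0=-3 y_1=5 y_2=2 y_3=1
S(3/2) = 25/7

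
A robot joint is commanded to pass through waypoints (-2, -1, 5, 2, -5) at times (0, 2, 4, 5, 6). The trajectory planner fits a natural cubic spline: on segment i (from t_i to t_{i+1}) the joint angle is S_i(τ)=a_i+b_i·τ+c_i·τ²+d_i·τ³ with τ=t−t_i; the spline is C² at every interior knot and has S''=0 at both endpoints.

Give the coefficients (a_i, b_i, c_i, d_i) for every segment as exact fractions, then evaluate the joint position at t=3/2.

Δ: Δ0=1/2, Δ1=3, Δ2=-3, Δ3=-7
row 1: diag=8, rhs=15; c'=1/4, d'=15/8
row 2: denom=6−2·1/4=11/2; d'=(-36−2·15/8)/(11/2)=-159/22
row 3: denom=4−1·2/11=42/11; d'=(-24−1·-159/22)/(42/11)=-123/28
back: M3=-123/28
back: M2=-159/22−2/11·-123/28=-45/7
back: M1=15/8−1/4·-45/7=195/56
M: M0=0, M1=195/56, M2=-45/7, M3=-123/28, M4=0
seg 0: a=-2, c=M0/2=0, d=(M1−M0)/(6·2)=65/224, b=Δ0−h0·(2M0+M1)/6=-37/56
seg 1: a=-1, c=M1/2=195/112, d=(M2−M1)/(6·2)=-185/224, b=Δ1−h1·(2M1+M2)/6=79/28
seg 2: a=5, c=M2/2=-45/14, d=(M3−M2)/(6·1)=19/56, b=Δ2−h2·(2M2+M3)/6=-1/8
seg 3: a=2, c=M3/2=-123/56, d=(M4−M3)/(6·1)=41/56, b=Δ3−h3·(2M3+M4)/6=-155/28
t_q=3/2 → seg 0, τ=3/2; S=-2+-37/56·τ+0·τ²+65/224·τ³=-515/256

  seg 0: a=-2 b=-37/56 c=0 d=65/224
  seg 1: a=-1 b=79/28 c=195/112 d=-185/224
  seg 2: a=5 b=-1/8 c=-45/14 d=19/56
  seg 3: a=2 b=-155/28 c=-123/56 d=41/56
S(3/2) = -515/256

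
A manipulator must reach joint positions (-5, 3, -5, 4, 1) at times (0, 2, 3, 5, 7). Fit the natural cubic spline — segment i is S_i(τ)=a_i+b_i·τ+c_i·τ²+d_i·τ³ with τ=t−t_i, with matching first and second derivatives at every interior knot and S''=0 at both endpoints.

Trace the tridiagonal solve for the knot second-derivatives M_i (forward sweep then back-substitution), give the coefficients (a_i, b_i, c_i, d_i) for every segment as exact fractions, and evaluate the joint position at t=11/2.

  seg 0: a=-5 b=9 c=0 d=-5/4
  seg 1: a=3 b=-6 c=-15/2 d=11/2
  seg 2: a=-5 b=-9/2 c=9 d=-9/4
  seg 3: a=4 b=9/2 c=-9/2 d=3/4
S(11/2) = 167/32

Δ: Δ0=4, Δ1=-8, Δ2=9/2, Δ3=-3/2
row 1: diag=6, rhs=-72; c'=1/6, d'=-12
row 2: denom=6−1·1/6=35/6; d'=(75−1·-12)/(35/6)=522/35
row 3: denom=8−2·12/35=256/35; d'=(-36−2·522/35)/(256/35)=-9
back: M3=-9
back: M2=522/35−12/35·-9=18
back: M1=-12−1/6·18=-15
M: M0=0, M1=-15, M2=18, M3=-9, M4=0
seg 0: a=-5, c=M0/2=0, d=(M1−M0)/(6·2)=-5/4, b=Δ0−h0·(2M0+M1)/6=9
seg 1: a=3, c=M1/2=-15/2, d=(M2−M1)/(6·1)=11/2, b=Δ1−h1·(2M1+M2)/6=-6
seg 2: a=-5, c=M2/2=9, d=(M3−M2)/(6·2)=-9/4, b=Δ2−h2·(2M2+M3)/6=-9/2
seg 3: a=4, c=M3/2=-9/2, d=(M4−M3)/(6·2)=3/4, b=Δ3−h3·(2M3+M4)/6=9/2
t_q=11/2 → seg 3, τ=1/2; S=4+9/2·τ+-9/2·τ²+3/4·τ³=167/32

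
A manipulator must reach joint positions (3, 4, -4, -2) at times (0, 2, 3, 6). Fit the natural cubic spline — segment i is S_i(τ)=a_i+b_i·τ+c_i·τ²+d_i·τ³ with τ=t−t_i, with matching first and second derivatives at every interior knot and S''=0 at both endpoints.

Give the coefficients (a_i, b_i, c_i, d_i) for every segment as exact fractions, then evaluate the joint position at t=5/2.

  seg 0: a=3 b=1061/282 c=0 d=-115/141
  seg 1: a=4 b=-1699/282 c=-230/47 d=823/282
  seg 2: a=-4 b=-995/141 c=363/94 d=-121/282
S(5/2) = 97/752

Δ: Δ0=1/2, Δ1=-8, Δ2=2/3
row 1: diag=6, rhs=-51; c'=1/6, d'=-17/2
row 2: denom=8−1·1/6=47/6; d'=(52−1·-17/2)/(47/6)=363/47
back: M2=363/47
back: M1=-17/2−1/6·363/47=-460/47
M: M0=0, M1=-460/47, M2=363/47, M3=0
seg 0: a=3, c=M0/2=0, d=(M1−M0)/(6·2)=-115/141, b=Δ0−h0·(2M0+M1)/6=1061/282
seg 1: a=4, c=M1/2=-230/47, d=(M2−M1)/(6·1)=823/282, b=Δ1−h1·(2M1+M2)/6=-1699/282
seg 2: a=-4, c=M2/2=363/94, d=(M3−M2)/(6·3)=-121/282, b=Δ2−h2·(2M2+M3)/6=-995/141
t_q=5/2 → seg 1, τ=1/2; S=4+-1699/282·τ+-230/47·τ²+823/282·τ³=97/752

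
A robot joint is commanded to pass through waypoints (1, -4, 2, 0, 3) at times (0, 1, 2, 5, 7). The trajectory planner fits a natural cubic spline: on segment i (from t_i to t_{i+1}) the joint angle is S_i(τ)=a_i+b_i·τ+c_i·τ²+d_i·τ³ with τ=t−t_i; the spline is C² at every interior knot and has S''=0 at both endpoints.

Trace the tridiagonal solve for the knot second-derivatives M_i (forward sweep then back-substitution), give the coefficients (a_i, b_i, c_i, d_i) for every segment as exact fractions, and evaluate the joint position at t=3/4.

  seg 0: a=1 b=-13345/1644 c=0 d=5125/1644
  seg 1: a=-4 b=1015/822 c=5125/548 d=-7541/1644
  seg 2: a=2 b=10157/1644 c=-604/137 d=3497/4932
  seg 3: a=0 b=-929/822 c=1081/548 d=-1081/3288
S(3/4) = -132323/35072

Δ: Δ0=-5, Δ1=6, Δ2=-2/3, Δ3=3/2
row 1: diag=4, rhs=66; c'=1/4, d'=33/2
row 2: denom=8−1·1/4=31/4; d'=(-40−1·33/2)/(31/4)=-226/31
row 3: denom=10−3·12/31=274/31; d'=(13−3·-226/31)/(274/31)=1081/274
back: M3=1081/274
back: M2=-226/31−12/31·1081/274=-1208/137
back: M1=33/2−1/4·-1208/137=5125/274
M: M0=0, M1=5125/274, M2=-1208/137, M3=1081/274, M4=0
seg 0: a=1, c=M0/2=0, d=(M1−M0)/(6·1)=5125/1644, b=Δ0−h0·(2M0+M1)/6=-13345/1644
seg 1: a=-4, c=M1/2=5125/548, d=(M2−M1)/(6·1)=-7541/1644, b=Δ1−h1·(2M1+M2)/6=1015/822
seg 2: a=2, c=M2/2=-604/137, d=(M3−M2)/(6·3)=3497/4932, b=Δ2−h2·(2M2+M3)/6=10157/1644
seg 3: a=0, c=M3/2=1081/548, d=(M4−M3)/(6·2)=-1081/3288, b=Δ3−h3·(2M3+M4)/6=-929/822
t_q=3/4 → seg 0, τ=3/4; S=1+-13345/1644·τ+0·τ²+5125/1644·τ³=-132323/35072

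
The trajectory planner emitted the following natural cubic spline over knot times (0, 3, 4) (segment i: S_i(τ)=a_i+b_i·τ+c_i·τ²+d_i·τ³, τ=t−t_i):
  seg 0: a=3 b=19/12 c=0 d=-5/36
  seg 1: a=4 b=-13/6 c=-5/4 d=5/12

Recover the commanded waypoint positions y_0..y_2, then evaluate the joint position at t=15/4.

y_0 = S_0(0) = a_0 = 3
y_1 = S_1(0) = a_1 = 4
y_2 = S_1(1) = 1
t_q=15/4 is in segment 1 (τ=3/4); S_1(τ)=473/256

y_0=3 y_1=4 y_2=1
S(15/4) = 473/256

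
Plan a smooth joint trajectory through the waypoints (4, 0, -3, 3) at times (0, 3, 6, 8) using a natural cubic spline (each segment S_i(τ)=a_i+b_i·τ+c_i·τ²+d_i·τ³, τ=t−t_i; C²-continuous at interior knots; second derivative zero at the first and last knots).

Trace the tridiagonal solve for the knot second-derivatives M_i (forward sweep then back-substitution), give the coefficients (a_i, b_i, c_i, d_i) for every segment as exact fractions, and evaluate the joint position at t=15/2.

  seg 0: a=4 b=-122/111 c=0 d=-26/999
  seg 1: a=0 b=-200/111 c=-26/111 d=167/999
  seg 2: a=-3 b=145/111 c=47/37 d=-47/222
S(15/2) = 653/592

Δ: Δ0=-4/3, Δ1=-1, Δ2=3
row 1: diag=12, rhs=2; c'=1/4, d'=1/6
row 2: denom=10−3·1/4=37/4; d'=(24−3·1/6)/(37/4)=94/37
back: M2=94/37
back: M1=1/6−1/4·94/37=-52/111
M: M0=0, M1=-52/111, M2=94/37, M3=0
seg 0: a=4, c=M0/2=0, d=(M1−M0)/(6·3)=-26/999, b=Δ0−h0·(2M0+M1)/6=-122/111
seg 1: a=0, c=M1/2=-26/111, d=(M2−M1)/(6·3)=167/999, b=Δ1−h1·(2M1+M2)/6=-200/111
seg 2: a=-3, c=M2/2=47/37, d=(M3−M2)/(6·2)=-47/222, b=Δ2−h2·(2M2+M3)/6=145/111
t_q=15/2 → seg 2, τ=3/2; S=-3+145/111·τ+47/37·τ²+-47/222·τ³=653/592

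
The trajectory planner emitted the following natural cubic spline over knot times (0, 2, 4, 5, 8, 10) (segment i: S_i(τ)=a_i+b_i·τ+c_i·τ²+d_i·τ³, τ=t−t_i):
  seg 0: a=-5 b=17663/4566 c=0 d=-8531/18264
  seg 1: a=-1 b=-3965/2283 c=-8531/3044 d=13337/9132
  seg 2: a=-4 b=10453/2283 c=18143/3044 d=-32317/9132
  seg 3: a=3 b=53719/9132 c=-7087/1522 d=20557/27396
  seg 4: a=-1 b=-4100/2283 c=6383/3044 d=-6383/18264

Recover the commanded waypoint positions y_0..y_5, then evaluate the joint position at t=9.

y_0=-5 y_1=-1 y_2=-4 y_3=3 y_4=-1 y_5=1
S(9) = -6383/6088

y_0 = S_0(0) = a_0 = -5
y_1 = S_1(0) = a_1 = -1
y_2 = S_2(0) = a_2 = -4
y_3 = S_3(0) = a_3 = 3
y_4 = S_4(0) = a_4 = -1
y_5 = S_4(2) = 1
t_q=9 is in segment 4 (τ=1); S_4(τ)=-6383/6088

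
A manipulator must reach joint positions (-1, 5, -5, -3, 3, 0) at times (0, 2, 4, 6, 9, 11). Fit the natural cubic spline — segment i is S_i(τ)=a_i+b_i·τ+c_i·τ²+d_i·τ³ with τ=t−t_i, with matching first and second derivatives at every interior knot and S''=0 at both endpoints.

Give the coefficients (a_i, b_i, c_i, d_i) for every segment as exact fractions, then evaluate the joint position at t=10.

Δ: Δ0=3, Δ1=-5, Δ2=1, Δ3=2, Δ4=-3/2
row 1: diag=8, rhs=-48; c'=1/4, d'=-6
row 2: denom=8−2·1/4=15/2; d'=(36−2·-6)/(15/2)=32/5
row 3: denom=10−2·4/15=142/15; d'=(6−2·32/5)/(142/15)=-51/71
row 4: denom=10−3·45/142=1285/142; d'=(-21−3·-51/71)/(1285/142)=-2676/1285
back: M4=-2676/1285
back: M3=-51/71−45/142·-2676/1285=-15/257
back: M2=32/5−4/15·-15/257=8244/1285
back: M1=-6−1/4·8244/1285=-9771/1285
M: M0=0, M1=-9771/1285, M2=8244/1285, M3=-15/257, M4=-2676/1285, M5=0
seg 0: a=-1, c=M0/2=0, d=(M1−M0)/(6·2)=-3257/5140, b=Δ0−h0·(2M0+M1)/6=7112/1285
seg 1: a=5, c=M1/2=-9771/2570, d=(M2−M1)/(6·2)=1201/1028, b=Δ1−h1·(2M1+M2)/6=-2659/1285
seg 2: a=-5, c=M2/2=4122/1285, d=(M3−M2)/(6·2)=-2773/5140, b=Δ2−h2·(2M2+M3)/6=-4186/1285
seg 3: a=-3, c=M3/2=-15/514, d=(M4−M3)/(6·3)=-289/2570, b=Δ3−h3·(2M3+M4)/6=3983/1285
seg 4: a=3, c=M4/2=-1338/1285, d=(M5−M4)/(6·2)=223/1285, b=Δ4−h4·(2M4+M5)/6=-287/2570
t_q=10 → seg 4, τ=1; S=3+-287/2570·τ+-1338/1285·τ²+223/1285·τ³=5193/2570

  seg 0: a=-1 b=7112/1285 c=0 d=-3257/5140
  seg 1: a=5 b=-2659/1285 c=-9771/2570 d=1201/1028
  seg 2: a=-5 b=-4186/1285 c=4122/1285 d=-2773/5140
  seg 3: a=-3 b=3983/1285 c=-15/514 d=-289/2570
  seg 4: a=3 b=-287/2570 c=-1338/1285 d=223/1285
S(10) = 5193/2570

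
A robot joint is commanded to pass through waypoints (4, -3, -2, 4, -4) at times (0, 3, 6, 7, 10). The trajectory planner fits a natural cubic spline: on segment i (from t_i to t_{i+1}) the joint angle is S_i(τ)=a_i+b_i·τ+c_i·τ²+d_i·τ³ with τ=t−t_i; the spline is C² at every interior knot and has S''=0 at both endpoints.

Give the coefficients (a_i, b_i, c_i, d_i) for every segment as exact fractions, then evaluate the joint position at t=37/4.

Δ: Δ0=-7/3, Δ1=1/3, Δ2=6, Δ3=-8/3
row 1: diag=12, rhs=16; c'=1/4, d'=4/3
row 2: denom=8−3·1/4=29/4; d'=(34−3·4/3)/(29/4)=120/29
row 3: denom=8−1·4/29=228/29; d'=(-52−1·120/29)/(228/29)=-407/57
back: M3=-407/57
back: M2=120/29−4/29·-407/57=292/57
back: M1=4/3−1/4·292/57=1/19
M: M0=0, M1=1/19, M2=292/57, M3=-407/57, M4=0
seg 0: a=4, c=M0/2=0, d=(M1−M0)/(6·3)=1/342, b=Δ0−h0·(2M0+M1)/6=-269/114
seg 1: a=-3, c=M1/2=1/38, d=(M2−M1)/(6·3)=289/1026, b=Δ1−h1·(2M1+M2)/6=-130/57
seg 2: a=-2, c=M2/2=146/57, d=(M3−M2)/(6·1)=-233/114, b=Δ2−h2·(2M2+M3)/6=625/114
seg 3: a=4, c=M3/2=-407/114, d=(M4−M3)/(6·3)=407/1026, b=Δ3−h3·(2M3+M4)/6=85/19
t_q=37/4 → seg 3, τ=9/4; S=4+85/19·τ+-407/114·τ²+407/1026·τ³=1241/2432

  seg 0: a=4 b=-269/114 c=0 d=1/342
  seg 1: a=-3 b=-130/57 c=1/38 d=289/1026
  seg 2: a=-2 b=625/114 c=146/57 d=-233/114
  seg 3: a=4 b=85/19 c=-407/114 d=407/1026
S(37/4) = 1241/2432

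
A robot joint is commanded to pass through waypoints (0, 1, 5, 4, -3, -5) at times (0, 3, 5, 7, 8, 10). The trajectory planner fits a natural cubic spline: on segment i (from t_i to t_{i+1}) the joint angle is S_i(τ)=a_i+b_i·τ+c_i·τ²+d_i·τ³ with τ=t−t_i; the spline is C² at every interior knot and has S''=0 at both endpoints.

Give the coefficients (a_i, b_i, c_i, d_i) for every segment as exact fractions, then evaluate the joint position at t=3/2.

  seg 0: a=0 b=-25/132 c=0 d=23/396
  seg 1: a=1 b=91/66 c=23/44 d=-7/66
  seg 2: a=5 b=145/66 c=-5/44 d=-163/264
  seg 3: a=4 b=-17/3 c=-42/11 d=82/33
  seg 4: a=-3 b=-193/33 c=40/11 d=-20/33
S(3/2) = -31/352

Δ: Δ0=1/3, Δ1=2, Δ2=-1/2, Δ3=-7, Δ4=-1
row 1: diag=10, rhs=10; c'=1/5, d'=1
row 2: denom=8−2·1/5=38/5; d'=(-15−2·1)/(38/5)=-85/38
row 3: denom=6−2·5/19=104/19; d'=(-39−2·-85/38)/(104/19)=-82/13
row 4: denom=6−1·19/104=605/104; d'=(36−1·-82/13)/(605/104)=80/11
back: M4=80/11
back: M3=-82/13−19/104·80/11=-84/11
back: M2=-85/38−5/19·-84/11=-5/22
back: M1=1−1/5·-5/22=23/22
M: M0=0, M1=23/22, M2=-5/22, M3=-84/11, M4=80/11, M5=0
seg 0: a=0, c=M0/2=0, d=(M1−M0)/(6·3)=23/396, b=Δ0−h0·(2M0+M1)/6=-25/132
seg 1: a=1, c=M1/2=23/44, d=(M2−M1)/(6·2)=-7/66, b=Δ1−h1·(2M1+M2)/6=91/66
seg 2: a=5, c=M2/2=-5/44, d=(M3−M2)/(6·2)=-163/264, b=Δ2−h2·(2M2+M3)/6=145/66
seg 3: a=4, c=M3/2=-42/11, d=(M4−M3)/(6·1)=82/33, b=Δ3−h3·(2M3+M4)/6=-17/3
seg 4: a=-3, c=M4/2=40/11, d=(M5−M4)/(6·2)=-20/33, b=Δ4−h4·(2M4+M5)/6=-193/33
t_q=3/2 → seg 0, τ=3/2; S=0+-25/132·τ+0·τ²+23/396·τ³=-31/352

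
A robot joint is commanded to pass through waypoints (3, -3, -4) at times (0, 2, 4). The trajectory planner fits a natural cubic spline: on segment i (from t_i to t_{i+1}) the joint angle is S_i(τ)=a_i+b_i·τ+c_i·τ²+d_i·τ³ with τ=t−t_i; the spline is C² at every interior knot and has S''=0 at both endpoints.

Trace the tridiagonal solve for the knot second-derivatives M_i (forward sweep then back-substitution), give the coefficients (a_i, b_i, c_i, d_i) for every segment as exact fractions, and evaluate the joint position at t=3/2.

Δ: Δ0=-3, Δ1=-1/2
row 1: diag=8, rhs=15; c'=1/4, d'=15/8
back: M1=15/8
M: M0=0, M1=15/8, M2=0
seg 0: a=3, c=M0/2=0, d=(M1−M0)/(6·2)=5/32, b=Δ0−h0·(2M0+M1)/6=-29/8
seg 1: a=-3, c=M1/2=15/16, d=(M2−M1)/(6·2)=-5/32, b=Δ1−h1·(2M1+M2)/6=-7/4
t_q=3/2 → seg 0, τ=3/2; S=3+-29/8·τ+0·τ²+5/32·τ³=-489/256

  seg 0: a=3 b=-29/8 c=0 d=5/32
  seg 1: a=-3 b=-7/4 c=15/16 d=-5/32
S(3/2) = -489/256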